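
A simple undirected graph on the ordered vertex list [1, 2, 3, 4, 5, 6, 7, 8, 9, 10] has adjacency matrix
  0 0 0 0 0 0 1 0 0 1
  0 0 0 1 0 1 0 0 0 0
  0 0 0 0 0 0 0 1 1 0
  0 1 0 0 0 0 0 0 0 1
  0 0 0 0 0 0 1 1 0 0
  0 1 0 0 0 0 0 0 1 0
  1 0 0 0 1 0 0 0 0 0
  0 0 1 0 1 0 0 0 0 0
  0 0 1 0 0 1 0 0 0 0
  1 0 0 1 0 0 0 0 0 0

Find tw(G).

2

A width-2 tree decomposition is:
Bags: B1 = {5, 7, 8}  B2 = {1, 7, 8}  B3 = {1, 8, 10}  B4 = {4, 8, 10}  B5 = {2, 4, 8}  B6 = {2, 6, 8}  B7 = {6, 8, 9}  B8 = {3, 8, 9}
Tree: B1–B2, B2–B3, B3–B4, B4–B5, B5–B6, B6–B7, B7–B8
The largest bag has 3 vertices, giving width 2; this decomposition certifies tw(G) ≤ 2. The edges 8–5–7–1–10–4–2–6–9–3–8 form a cycle, so G is not a tree and its treewidth is at least 2. The upper and lower bounds meet at 2, so that is the treewidth.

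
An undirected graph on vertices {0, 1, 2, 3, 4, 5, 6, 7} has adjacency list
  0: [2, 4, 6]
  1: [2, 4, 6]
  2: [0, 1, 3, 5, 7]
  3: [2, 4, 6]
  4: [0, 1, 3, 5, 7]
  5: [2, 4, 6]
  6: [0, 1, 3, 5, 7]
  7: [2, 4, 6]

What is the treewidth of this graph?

3

A width-3 tree decomposition is:
Bags: B1 = {2, 4, 6, 7}  B2 = {2, 4, 5, 6}  B3 = {1, 2, 4, 6}  B4 = {0, 2, 4, 6}  B5 = {2, 3, 4, 6}
Tree: B1–B2, B2–B3, B3–B4, B4–B5
Each bag holds 4 vertices, so the decomposition has width 3, which upper-bounds the treewidth. For the lower bound: the 4 vertex sets {4,7}, {2,5}, {6}, {1} are disjoint, each induces a connected subgraph, and every pair is joined by at least one edge of G. Contracting each set to a single vertex therefore yields K_{4} as a minor, and since treewidth is minor-monotone, tw(G) ≥ tw(K_{4}) = 3. Hence tw(G) = 3 exactly.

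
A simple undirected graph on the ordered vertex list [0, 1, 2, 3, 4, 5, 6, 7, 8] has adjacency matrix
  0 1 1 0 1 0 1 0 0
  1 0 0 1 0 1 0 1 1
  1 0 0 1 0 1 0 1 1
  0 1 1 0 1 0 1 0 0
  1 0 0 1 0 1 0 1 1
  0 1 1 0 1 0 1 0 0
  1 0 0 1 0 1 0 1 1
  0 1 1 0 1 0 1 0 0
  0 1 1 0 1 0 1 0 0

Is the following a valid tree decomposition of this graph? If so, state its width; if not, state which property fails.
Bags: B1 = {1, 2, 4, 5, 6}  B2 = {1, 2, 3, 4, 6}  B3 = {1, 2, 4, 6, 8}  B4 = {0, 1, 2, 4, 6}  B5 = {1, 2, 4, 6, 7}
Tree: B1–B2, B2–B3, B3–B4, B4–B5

Yes; width 4.

Every vertex of G appears in some bag (union = {0, 1, 2, 3, 4, 5, 6, 7, 8}); every edge is covered by a bag; and for each vertex v the set of bags containing v is connected in the bag tree. The decomposition is therefore valid. The largest bag has 5 vertices, so the width is 4.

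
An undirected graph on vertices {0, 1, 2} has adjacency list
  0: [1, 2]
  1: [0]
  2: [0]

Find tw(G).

1

A width-1 tree decomposition is:
Bags: B1 = {0, 1}  B2 = {0, 2}
Tree: B1–B2
The largest bag has 2 vertices, giving width 1; this decomposition certifies tw(G) ≤ 1. Since G has at least one edge (e.g. 0–1), it is not an edgeless graph, so tw(G) ≥ 1. Therefore the treewidth is 1.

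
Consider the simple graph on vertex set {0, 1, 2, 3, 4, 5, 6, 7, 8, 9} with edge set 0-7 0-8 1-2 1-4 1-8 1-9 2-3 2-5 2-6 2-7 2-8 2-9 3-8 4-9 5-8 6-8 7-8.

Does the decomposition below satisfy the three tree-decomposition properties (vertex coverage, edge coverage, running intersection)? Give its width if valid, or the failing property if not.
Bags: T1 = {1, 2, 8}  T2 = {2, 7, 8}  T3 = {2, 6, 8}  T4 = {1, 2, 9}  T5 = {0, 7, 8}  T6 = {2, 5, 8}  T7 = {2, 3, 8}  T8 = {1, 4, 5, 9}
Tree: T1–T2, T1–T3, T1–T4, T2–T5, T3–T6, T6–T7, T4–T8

A tree decomposition must satisfy three properties: every vertex lies in some bag; for every edge, both endpoints lie together in some bag; and for every vertex, the bags containing it form a connected subtree. Here bags containing vertex 5 are not connected in the tree, so the decomposition is invalid.

No — bags containing vertex 5 are not connected in the tree.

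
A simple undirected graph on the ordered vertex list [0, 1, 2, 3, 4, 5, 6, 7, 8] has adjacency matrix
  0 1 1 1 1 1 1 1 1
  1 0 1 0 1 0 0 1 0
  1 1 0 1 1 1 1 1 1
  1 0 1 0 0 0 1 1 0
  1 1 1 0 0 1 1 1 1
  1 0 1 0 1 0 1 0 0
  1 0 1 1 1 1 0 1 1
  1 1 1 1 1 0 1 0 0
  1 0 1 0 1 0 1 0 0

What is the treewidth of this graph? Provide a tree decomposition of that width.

Treewidth 4.
One such decomposition:
Bags: B1 = {0, 2, 3, 6, 7}  B2 = {0, 2, 4, 6, 7}  B3 = {0, 2, 4, 6, 8}  B4 = {0, 1, 2, 4, 7}  B5 = {0, 2, 4, 5, 6}
Tree: B1–B2, B2–B3, B2–B4, B3–B5

Each bag holds 5 vertices, so the decomposition has width 4, which upper-bounds the treewidth. On the other hand G contains the 5-clique {0, 2, 3, 6, 7}. A clique must lie in a single bag of any decomposition, so no decomposition can have width below 4. Hence tw(G) = 4 exactly.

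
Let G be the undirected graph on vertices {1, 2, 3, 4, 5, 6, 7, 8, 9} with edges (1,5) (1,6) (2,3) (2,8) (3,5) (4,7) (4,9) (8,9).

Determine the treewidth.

A width-1 tree decomposition is:
Bags: B1 = {1, 6}  B2 = {1, 5}  B3 = {3, 5}  B4 = {2, 3}  B5 = {2, 8}  B6 = {8, 9}  B7 = {4, 9}  B8 = {4, 7}
Tree: B1–B2, B2–B3, B3–B4, B4–B5, B5–B6, B6–B7, B7–B8
The largest bag has 2 vertices, giving width 1; this decomposition certifies tw(G) ≤ 1. Any graph with an edge has treewidth ≥ 1, and G has the edge 6–1. The upper and lower bounds meet at 1, so that is the treewidth.

1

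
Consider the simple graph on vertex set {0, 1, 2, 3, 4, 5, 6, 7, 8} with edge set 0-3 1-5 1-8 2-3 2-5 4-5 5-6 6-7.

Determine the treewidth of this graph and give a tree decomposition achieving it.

The largest bag has 2 vertices, giving width 1; this decomposition certifies tw(G) ≤ 1. G has an edge, so its treewidth is at least 1. Therefore the treewidth is 1.

Treewidth 1.
One optimal decomposition is:
Bags: B1 = {2, 5}  B2 = {5, 6}  B3 = {2, 3}  B4 = {1, 5}  B5 = {6, 7}  B6 = {1, 8}  B7 = {0, 3}  B8 = {4, 5}
Tree: B1–B2, B1–B3, B2–B4, B2–B5, B4–B6, B3–B7, B4–B8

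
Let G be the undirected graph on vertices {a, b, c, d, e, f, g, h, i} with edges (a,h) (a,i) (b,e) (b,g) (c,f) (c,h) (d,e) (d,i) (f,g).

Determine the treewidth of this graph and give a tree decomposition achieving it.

Treewidth 2.
Bags: B1 = {b, e, g}  B2 = {e, f, g}  B3 = {c, e, f}  B4 = {c, e, h}  B5 = {a, e, h}  B6 = {a, e, i}  B7 = {d, e, i}
Tree: B1–B2, B2–B3, B3–B4, B4–B5, B5–B6, B6–B7

The largest bag has 3 vertices, giving width 2; this decomposition certifies tw(G) ≤ 2. The edges e–b–g–f–c–h–a–i–d–e form a cycle, so G is not a tree and its treewidth is at least 2. The upper and lower bounds meet at 2, so that is the treewidth.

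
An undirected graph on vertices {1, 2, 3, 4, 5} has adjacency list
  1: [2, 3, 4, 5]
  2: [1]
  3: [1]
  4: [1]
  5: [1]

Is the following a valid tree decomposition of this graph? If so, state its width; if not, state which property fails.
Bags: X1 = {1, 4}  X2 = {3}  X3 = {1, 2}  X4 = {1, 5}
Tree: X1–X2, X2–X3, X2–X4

No — edge (1,3) lies in no bag.

A tree decomposition must satisfy three properties: every vertex lies in some bag; for every edge, both endpoints lie together in some bag; and for every vertex, the bags containing it form a connected subtree. Here edge (1,3) lies in no bag, so the decomposition is invalid.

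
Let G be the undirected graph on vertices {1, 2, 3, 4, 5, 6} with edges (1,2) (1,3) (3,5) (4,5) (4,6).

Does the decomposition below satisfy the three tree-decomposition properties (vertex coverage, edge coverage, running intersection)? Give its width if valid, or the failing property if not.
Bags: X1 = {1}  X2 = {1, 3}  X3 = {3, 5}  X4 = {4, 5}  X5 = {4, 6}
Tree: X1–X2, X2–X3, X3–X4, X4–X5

A tree decomposition must satisfy three properties: every vertex lies in some bag; for every edge, both endpoints lie together in some bag; and for every vertex, the bags containing it form a connected subtree. Here vertex 2 appears in no bag, so the decomposition is invalid.

No — vertex 2 appears in no bag.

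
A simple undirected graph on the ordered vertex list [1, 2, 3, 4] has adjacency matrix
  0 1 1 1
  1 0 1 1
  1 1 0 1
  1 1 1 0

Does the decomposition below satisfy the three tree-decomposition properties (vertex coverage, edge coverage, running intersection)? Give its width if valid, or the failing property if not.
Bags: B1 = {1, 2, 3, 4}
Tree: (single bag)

Vertex coverage: the bags together contain {1, 2, 3, 4}, the full vertex set. Edge coverage: each edge of G has both endpoints in at least one bag. Running intersection: for every vertex, the bags containing it form a connected subtree. All three properties hold, so this is a valid tree decomposition of width max|bag| − 1 = 3, and hence tw(G) ≤ 3.

Yes; width 3.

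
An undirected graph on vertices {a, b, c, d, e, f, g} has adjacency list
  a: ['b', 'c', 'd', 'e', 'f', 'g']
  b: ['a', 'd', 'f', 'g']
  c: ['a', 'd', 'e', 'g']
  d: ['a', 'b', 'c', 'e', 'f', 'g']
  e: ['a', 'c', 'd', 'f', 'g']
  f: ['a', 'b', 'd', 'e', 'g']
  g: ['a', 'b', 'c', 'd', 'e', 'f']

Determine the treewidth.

A width-4 tree decomposition is:
Bags: B1 = {a, b, d, f, g}  B2 = {a, d, e, f, g}  B3 = {a, c, d, e, g}
Tree: B1–B2, B2–B3
Every bag has size at most 5, so the width is 5 − 1 = 4 and tw(G) ≤ 4. For the lower bound, the 5 vertices {a, c, d, e, g} are pairwise adjacent, and any tree decomposition puts a clique entirely inside one bag — forcing width ≥ 4. Combining the bounds, tw(G) = 4.

4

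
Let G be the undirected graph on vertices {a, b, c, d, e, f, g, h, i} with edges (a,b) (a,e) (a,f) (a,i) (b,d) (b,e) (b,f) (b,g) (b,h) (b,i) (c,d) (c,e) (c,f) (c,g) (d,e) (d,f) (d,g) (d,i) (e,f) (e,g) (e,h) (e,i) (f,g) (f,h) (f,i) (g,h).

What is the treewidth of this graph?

4

A width-4 tree decomposition is:
Bags: B1 = {b, d, e, f, i}  B2 = {b, d, e, f, g}  B3 = {c, d, e, f, g}  B4 = {b, e, f, g, h}  B5 = {a, b, e, f, i}
Tree: B1–B2, B2–B3, B2–B4, B1–B5
Each bag holds 5 vertices, so the decomposition has width 4, which upper-bounds the treewidth. For the lower bound, the 5 vertices {c, d, e, f, g} are pairwise adjacent, and any tree decomposition puts a clique entirely inside one bag — forcing width ≥ 4. Therefore the treewidth is 4.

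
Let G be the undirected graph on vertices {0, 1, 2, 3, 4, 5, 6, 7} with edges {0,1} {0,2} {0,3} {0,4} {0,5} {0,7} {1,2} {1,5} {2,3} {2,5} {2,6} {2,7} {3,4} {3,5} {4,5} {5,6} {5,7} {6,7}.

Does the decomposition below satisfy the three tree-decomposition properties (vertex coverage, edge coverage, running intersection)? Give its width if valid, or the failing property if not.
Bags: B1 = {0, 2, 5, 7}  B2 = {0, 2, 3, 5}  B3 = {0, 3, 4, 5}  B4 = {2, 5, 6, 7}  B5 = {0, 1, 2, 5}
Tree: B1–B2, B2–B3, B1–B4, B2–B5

Yes; width 3.

Vertex coverage: the bags together contain {0, 1, 2, 3, 4, 5, 6, 7}, the full vertex set. Edge coverage: each edge of G has both endpoints in at least one bag. Running intersection: for every vertex, the bags containing it form a connected subtree. All three properties hold, so this is a valid tree decomposition of width max|bag| − 1 = 3, and hence tw(G) ≤ 3.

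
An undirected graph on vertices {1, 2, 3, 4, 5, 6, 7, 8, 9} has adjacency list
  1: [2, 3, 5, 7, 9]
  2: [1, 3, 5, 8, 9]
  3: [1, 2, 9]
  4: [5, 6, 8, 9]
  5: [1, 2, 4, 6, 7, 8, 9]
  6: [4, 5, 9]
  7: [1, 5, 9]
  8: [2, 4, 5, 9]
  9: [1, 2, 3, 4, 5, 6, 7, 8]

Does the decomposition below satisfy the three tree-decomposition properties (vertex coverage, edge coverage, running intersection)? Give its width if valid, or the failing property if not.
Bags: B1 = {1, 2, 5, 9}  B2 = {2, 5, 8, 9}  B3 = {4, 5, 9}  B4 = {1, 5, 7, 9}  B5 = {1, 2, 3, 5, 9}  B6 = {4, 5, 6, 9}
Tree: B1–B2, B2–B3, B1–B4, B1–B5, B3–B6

No — edge (8,4) lies in no bag.

A tree decomposition must satisfy three properties: every vertex lies in some bag; for every edge, both endpoints lie together in some bag; and for every vertex, the bags containing it form a connected subtree. Here edge (8,4) lies in no bag, so the decomposition is invalid.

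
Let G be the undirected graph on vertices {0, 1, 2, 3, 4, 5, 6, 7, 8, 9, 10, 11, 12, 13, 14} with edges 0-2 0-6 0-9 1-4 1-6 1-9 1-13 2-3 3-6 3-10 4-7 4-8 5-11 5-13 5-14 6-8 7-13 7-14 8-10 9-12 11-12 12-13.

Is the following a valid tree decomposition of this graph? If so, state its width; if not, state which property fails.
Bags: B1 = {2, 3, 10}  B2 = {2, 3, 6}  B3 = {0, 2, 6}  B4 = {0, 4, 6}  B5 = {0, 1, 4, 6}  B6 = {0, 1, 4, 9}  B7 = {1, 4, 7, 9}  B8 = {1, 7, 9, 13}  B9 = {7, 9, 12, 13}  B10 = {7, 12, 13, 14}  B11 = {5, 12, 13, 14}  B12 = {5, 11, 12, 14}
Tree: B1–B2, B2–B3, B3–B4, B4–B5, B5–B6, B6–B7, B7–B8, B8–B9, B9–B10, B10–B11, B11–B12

A tree decomposition must satisfy three properties: every vertex lies in some bag; for every edge, both endpoints lie together in some bag; and for every vertex, the bags containing it form a connected subtree. Here vertex 8 appears in no bag, so the decomposition is invalid.

No — vertex 8 appears in no bag.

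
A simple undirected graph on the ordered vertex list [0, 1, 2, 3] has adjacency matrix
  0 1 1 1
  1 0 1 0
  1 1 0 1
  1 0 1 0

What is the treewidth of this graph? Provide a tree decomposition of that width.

The largest bag has 3 vertices, giving width 2; this decomposition certifies tw(G) ≤ 2. Conversely, {0, 1, 2} is a clique of size 3, and the vertices of any clique must share a bag in every tree decomposition; so some bag has ≥ 3 vertices and tw(G) ≥ 2. Hence tw(G) = 2 exactly.

Treewidth 2.
Bags: B1 = {0, 1, 2}  B2 = {0, 2, 3}
Tree: B1–B2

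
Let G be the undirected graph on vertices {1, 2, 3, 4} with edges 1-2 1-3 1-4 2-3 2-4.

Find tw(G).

A width-2 tree decomposition is:
Bags: B1 = {1, 2, 3}  B2 = {1, 2, 4}
Tree: B1–B2
Each bag holds 3 vertices, so the decomposition has width 2, which upper-bounds the treewidth. Conversely, {1, 2, 3} is a clique of size 3, and the vertices of any clique must share a bag in every tree decomposition; so some bag has ≥ 3 vertices and tw(G) ≥ 2. Hence tw(G) = 2 exactly.

2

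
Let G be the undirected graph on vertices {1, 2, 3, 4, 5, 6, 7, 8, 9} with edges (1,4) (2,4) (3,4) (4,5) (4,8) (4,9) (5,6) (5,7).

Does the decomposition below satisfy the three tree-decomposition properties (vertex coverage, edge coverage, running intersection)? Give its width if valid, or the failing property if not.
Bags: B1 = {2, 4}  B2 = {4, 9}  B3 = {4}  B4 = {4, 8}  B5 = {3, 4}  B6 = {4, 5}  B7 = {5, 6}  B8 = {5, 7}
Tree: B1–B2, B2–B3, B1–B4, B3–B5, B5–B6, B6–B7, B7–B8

A tree decomposition must satisfy three properties: every vertex lies in some bag; for every edge, both endpoints lie together in some bag; and for every vertex, the bags containing it form a connected subtree. Here vertex 1 appears in no bag, so the decomposition is invalid.

No — vertex 1 appears in no bag.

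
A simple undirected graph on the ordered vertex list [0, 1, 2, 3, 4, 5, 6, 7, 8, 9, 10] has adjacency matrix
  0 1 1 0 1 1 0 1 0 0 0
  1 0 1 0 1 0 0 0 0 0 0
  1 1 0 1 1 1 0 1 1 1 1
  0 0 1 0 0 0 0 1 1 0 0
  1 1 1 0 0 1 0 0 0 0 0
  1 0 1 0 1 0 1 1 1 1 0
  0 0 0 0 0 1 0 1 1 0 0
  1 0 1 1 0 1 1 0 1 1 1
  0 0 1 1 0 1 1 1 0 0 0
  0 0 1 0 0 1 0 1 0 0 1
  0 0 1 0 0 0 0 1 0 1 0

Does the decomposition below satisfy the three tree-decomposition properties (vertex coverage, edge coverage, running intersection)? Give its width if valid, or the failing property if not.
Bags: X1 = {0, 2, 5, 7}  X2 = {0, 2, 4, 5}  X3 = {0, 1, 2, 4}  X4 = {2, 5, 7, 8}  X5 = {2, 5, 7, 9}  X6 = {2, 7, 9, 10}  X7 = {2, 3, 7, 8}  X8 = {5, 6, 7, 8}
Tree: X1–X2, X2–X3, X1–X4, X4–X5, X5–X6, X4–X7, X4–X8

Every vertex of G appears in some bag (union = {0, 1, 2, 3, 4, 5, 6, 7, 8, 9, 10}); every edge is covered by a bag; and for each vertex v the set of bags containing v is connected in the bag tree. The decomposition is therefore valid. The largest bag has 4 vertices, so the width is 3.

Yes; width 3.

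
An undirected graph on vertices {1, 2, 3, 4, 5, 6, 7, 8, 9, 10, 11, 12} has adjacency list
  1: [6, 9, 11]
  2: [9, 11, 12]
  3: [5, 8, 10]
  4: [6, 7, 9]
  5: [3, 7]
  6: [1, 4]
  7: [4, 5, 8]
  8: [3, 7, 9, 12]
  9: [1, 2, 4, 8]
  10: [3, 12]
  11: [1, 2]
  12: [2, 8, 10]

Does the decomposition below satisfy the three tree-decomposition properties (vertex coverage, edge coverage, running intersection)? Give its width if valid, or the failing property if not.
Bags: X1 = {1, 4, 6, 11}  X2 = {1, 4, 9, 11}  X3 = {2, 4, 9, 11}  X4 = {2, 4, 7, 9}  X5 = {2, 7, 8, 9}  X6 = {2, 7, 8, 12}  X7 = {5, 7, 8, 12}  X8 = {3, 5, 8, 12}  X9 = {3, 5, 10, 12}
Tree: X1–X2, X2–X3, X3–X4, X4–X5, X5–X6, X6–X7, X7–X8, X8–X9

Yes; width 3.

Checking the three conditions: (i) the bags cover all of {1, 2, 3, 4, 5, 6, 7, 8, 9, 10, 11, 12}; (ii) for each edge, some bag contains both endpoints; (iii) the bags containing any fixed vertex form a subtree. All hold, so the decomposition is valid with width 4 − 1 = 3.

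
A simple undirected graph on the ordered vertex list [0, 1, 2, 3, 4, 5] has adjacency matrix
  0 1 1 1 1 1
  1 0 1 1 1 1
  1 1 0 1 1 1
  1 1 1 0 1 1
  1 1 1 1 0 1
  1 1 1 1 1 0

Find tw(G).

5

A width-5 tree decomposition is:
Bags: B1 = {0, 1, 2, 3, 4, 5}
Tree: (single bag)
With just one bag of size 6, the width is 6 − 1 = 5, so tw(G) ≤ 5. Conversely, {0, 1, 2, 3, 4, 5} is a clique of size 6, and the vertices of any clique must share a bag in every tree decomposition; so some bag has ≥ 6 vertices and tw(G) ≥ 5. Combining the bounds, tw(G) = 5.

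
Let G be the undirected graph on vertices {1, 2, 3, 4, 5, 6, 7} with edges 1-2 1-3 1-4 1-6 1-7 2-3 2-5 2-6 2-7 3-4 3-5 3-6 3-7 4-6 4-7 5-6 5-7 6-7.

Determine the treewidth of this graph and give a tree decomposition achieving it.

Every bag has size at most 5, so the width is 5 − 1 = 4 and tw(G) ≤ 4. For the lower bound, the 5 vertices {1, 2, 3, 6, 7} are pairwise adjacent, and any tree decomposition puts a clique entirely inside one bag — forcing width ≥ 4. The upper and lower bounds meet at 4, so that is the treewidth.

Treewidth 4.
One optimal decomposition is:
Bags: B1 = {1, 2, 3, 6, 7}  B2 = {1, 3, 4, 6, 7}  B3 = {2, 3, 5, 6, 7}
Tree: B1–B2, B1–B3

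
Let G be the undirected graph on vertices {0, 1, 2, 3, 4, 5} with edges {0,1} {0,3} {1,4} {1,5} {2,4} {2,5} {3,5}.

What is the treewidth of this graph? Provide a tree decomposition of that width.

Treewidth 2.
One optimal decomposition is:
Bags: B1 = {2, 4, 5}  B2 = {1, 4, 5}  B3 = {1, 3, 5}  B4 = {0, 1, 3}
Tree: B1–B2, B2–B3, B3–B4

The largest bag has 3 vertices, giving width 2; this decomposition certifies tw(G) ≤ 2. The edges 2–4–1–5–2 form a cycle, so G is not a tree and its treewidth is at least 2. Combining the bounds, tw(G) = 2.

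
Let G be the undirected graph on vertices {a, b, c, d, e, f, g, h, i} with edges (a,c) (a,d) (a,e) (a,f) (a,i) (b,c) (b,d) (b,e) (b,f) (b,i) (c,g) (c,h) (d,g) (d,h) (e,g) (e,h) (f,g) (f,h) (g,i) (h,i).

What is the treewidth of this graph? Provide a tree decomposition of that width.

The largest bag has 5 vertices, giving width 4; this decomposition certifies tw(G) ≤ 4. For the lower bound: the 5 vertex sets {h,i}, {a,d}, {e,g}, {b}, {f} are disjoint, each induces a connected subgraph, and every pair is joined by at least one edge of G. Contracting each set to a single vertex therefore yields K_{5} as a minor, and since treewidth is minor-monotone, tw(G) ≥ tw(K_{5}) = 4. Therefore the treewidth is 4.

Treewidth 4.
One such decomposition:
Bags: B1 = {a, b, g, h, i}  B2 = {a, b, d, g, h}  B3 = {a, b, e, g, h}  B4 = {a, b, f, g, h}  B5 = {a, b, c, g, h}
Tree: B1–B2, B2–B3, B3–B4, B4–B5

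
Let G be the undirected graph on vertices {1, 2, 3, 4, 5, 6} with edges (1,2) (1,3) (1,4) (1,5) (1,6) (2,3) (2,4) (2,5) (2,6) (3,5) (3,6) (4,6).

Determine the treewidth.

A width-3 tree decomposition is:
Bags: B1 = {1, 2, 3, 6}  B2 = {1, 2, 4, 6}  B3 = {1, 2, 3, 5}
Tree: B1–B2, B1–B3
The largest bag has 4 vertices, giving width 3; this decomposition certifies tw(G) ≤ 3. On the other hand G contains the 4-clique {1, 2, 3, 5}. A clique must lie in a single bag of any decomposition, so no decomposition can have width below 3. Hence tw(G) = 3 exactly.

3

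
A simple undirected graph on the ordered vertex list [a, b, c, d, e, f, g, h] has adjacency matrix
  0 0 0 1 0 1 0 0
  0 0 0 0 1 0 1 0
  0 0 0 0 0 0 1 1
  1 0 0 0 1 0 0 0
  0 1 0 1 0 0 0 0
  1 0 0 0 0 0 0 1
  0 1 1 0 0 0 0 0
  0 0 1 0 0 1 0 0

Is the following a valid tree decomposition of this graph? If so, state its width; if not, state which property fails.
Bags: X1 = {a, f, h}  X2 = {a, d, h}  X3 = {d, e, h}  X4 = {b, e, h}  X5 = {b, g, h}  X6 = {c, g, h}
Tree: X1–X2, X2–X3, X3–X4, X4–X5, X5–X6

Checking the three conditions: (i) the bags cover all of {a, b, c, d, e, f, g, h}; (ii) for each edge, some bag contains both endpoints; (iii) the bags containing any fixed vertex form a subtree. All hold, so the decomposition is valid with width 3 − 1 = 2.

Yes; width 2.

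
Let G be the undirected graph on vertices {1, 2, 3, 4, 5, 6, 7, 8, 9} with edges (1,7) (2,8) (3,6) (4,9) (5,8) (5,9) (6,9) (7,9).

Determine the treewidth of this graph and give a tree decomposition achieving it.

The largest bag has 2 vertices, giving width 1; this decomposition certifies tw(G) ≤ 1. Any graph with an edge has treewidth ≥ 1, and G has the edge 1–7. Hence tw(G) = 1 exactly.

Treewidth 1.
One such decomposition:
Bags: B1 = {1, 7}  B2 = {7, 9}  B3 = {5, 9}  B4 = {6, 9}  B5 = {4, 9}  B6 = {5, 8}  B7 = {3, 6}  B8 = {2, 8}
Tree: B1–B2, B2–B3, B3–B4, B3–B5, B3–B6, B4–B7, B6–B8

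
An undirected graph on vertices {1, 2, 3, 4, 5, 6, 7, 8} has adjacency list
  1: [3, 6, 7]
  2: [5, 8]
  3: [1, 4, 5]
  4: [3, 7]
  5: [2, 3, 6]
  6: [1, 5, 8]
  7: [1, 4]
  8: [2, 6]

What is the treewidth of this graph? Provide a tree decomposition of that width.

Treewidth 2.
One such decomposition:
Bags: B1 = {2, 5, 8}  B2 = {5, 6, 8}  B3 = {3, 5, 6}  B4 = {1, 3, 6}  B5 = {1, 3, 4}  B6 = {1, 4, 7}
Tree: B1–B2, B2–B3, B3–B4, B4–B5, B5–B6

Every bag has size at most 3, so the width is 3 − 1 = 2 and tw(G) ≤ 2. Since 2–8–6–5–2 is a cycle in G, G is not acyclic. Forests are exactly the graphs of treewidth ≤ 1, so tw(G) ≥ 2. Hence tw(G) = 2 exactly.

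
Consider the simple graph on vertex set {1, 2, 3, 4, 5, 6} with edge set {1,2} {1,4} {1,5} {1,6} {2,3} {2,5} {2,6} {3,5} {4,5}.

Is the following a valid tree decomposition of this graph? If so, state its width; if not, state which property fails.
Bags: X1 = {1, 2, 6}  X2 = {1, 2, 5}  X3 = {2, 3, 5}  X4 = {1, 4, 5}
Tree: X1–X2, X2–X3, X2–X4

Yes; width 2.

Checking the three conditions: (i) the bags cover all of {1, 2, 3, 4, 5, 6}; (ii) for each edge, some bag contains both endpoints; (iii) the bags containing any fixed vertex form a subtree. All hold, so the decomposition is valid with width 3 − 1 = 2.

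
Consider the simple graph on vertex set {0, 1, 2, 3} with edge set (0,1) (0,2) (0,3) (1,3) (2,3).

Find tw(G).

2

A width-2 tree decomposition is:
Bags: B1 = {0, 2, 3}  B2 = {0, 1, 3}
Tree: B1–B2
Every bag has size at most 3, so the width is 3 − 1 = 2 and tw(G) ≤ 2. Conversely, {0, 1, 3} is a clique of size 3, and the vertices of any clique must share a bag in every tree decomposition; so some bag has ≥ 3 vertices and tw(G) ≥ 2. Combining the bounds, tw(G) = 2.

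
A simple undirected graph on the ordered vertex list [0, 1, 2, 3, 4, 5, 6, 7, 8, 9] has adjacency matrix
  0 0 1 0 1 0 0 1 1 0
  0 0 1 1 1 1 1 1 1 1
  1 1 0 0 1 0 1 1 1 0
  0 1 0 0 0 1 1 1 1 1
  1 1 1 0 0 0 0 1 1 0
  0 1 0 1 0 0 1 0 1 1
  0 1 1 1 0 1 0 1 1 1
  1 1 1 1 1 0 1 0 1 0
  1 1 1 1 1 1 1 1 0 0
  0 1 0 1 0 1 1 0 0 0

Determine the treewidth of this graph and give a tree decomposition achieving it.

Every bag has size at most 5, so the width is 5 − 1 = 4 and tw(G) ≤ 4. On the other hand G contains the 5-clique {0, 2, 4, 7, 8}. A clique must lie in a single bag of any decomposition, so no decomposition can have width below 4. Therefore the treewidth is 4.

Treewidth 4.
One optimal decomposition is:
Bags: B1 = {1, 3, 5, 6, 8}  B2 = {1, 3, 6, 7, 8}  B3 = {1, 2, 6, 7, 8}  B4 = {1, 2, 4, 7, 8}  B5 = {1, 3, 5, 6, 9}  B6 = {0, 2, 4, 7, 8}
Tree: B1–B2, B2–B3, B3–B4, B1–B5, B4–B6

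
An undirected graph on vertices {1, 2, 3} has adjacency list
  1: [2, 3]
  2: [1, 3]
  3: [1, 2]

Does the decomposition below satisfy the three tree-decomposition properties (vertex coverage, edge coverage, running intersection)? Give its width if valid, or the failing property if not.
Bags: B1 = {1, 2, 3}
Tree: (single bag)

Yes; width 2.

Every vertex of G appears in some bag (union = {1, 2, 3}); every edge is covered by a bag; and for each vertex v the set of bags containing v is connected in the bag tree. The decomposition is therefore valid. The largest bag has 3 vertices, so the width is 2.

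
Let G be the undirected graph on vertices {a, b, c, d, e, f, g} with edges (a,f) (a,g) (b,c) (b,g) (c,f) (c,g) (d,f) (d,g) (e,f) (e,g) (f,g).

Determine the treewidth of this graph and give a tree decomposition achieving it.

Treewidth 2.
One optimal decomposition is:
Bags: B1 = {d, f, g}  B2 = {c, f, g}  B3 = {b, c, g}  B4 = {a, f, g}  B5 = {e, f, g}
Tree: B1–B2, B2–B3, B2–B4, B2–B5

The largest bag has 3 vertices, giving width 2; this decomposition certifies tw(G) ≤ 2. For the lower bound, the 3 vertices {d, f, g} are pairwise adjacent, and any tree decomposition puts a clique entirely inside one bag — forcing width ≥ 2. Therefore the treewidth is 2.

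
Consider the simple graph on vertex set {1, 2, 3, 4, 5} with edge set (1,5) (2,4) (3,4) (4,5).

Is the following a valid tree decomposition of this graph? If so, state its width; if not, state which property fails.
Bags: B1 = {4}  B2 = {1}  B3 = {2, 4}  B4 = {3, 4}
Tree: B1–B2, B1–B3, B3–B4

A tree decomposition must satisfy three properties: every vertex lies in some bag; for every edge, both endpoints lie together in some bag; and for every vertex, the bags containing it form a connected subtree. Here vertex 5 appears in no bag, so the decomposition is invalid.

No — vertex 5 appears in no bag.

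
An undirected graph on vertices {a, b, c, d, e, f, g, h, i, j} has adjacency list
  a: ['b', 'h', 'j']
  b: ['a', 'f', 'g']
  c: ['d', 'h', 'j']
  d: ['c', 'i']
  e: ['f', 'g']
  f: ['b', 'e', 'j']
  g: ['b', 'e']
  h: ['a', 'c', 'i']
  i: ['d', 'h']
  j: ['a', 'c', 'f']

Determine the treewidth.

2

A width-2 tree decomposition is:
Bags: B1 = {d, h, i}  B2 = {c, d, h}  B3 = {a, c, h}  B4 = {a, c, j}  B5 = {a, b, j}  B6 = {b, f, j}  B7 = {b, f, g}  B8 = {e, f, g}
Tree: B1–B2, B2–B3, B3–B4, B4–B5, B5–B6, B6–B7, B7–B8
Each bag holds 3 vertices, so the decomposition has width 2, which upper-bounds the treewidth. Since i–d–c–h–i is a cycle in G, G is not acyclic. Forests are exactly the graphs of treewidth ≤ 1, so tw(G) ≥ 2. Hence tw(G) = 2 exactly.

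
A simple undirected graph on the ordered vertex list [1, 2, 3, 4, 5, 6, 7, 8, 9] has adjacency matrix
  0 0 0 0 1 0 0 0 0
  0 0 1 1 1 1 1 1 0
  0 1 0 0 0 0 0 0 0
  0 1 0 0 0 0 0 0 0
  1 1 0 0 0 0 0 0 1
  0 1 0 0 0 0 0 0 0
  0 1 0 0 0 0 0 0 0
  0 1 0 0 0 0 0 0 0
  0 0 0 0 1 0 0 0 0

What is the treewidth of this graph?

1

A width-1 tree decomposition is:
Bags: B1 = {5, 9}  B2 = {2, 5}  B3 = {1, 5}  B4 = {2, 3}  B5 = {2, 7}  B6 = {2, 6}  B7 = {2, 4}  B8 = {2, 8}
Tree: B1–B2, B2–B3, B2–B4, B2–B5, B5–B6, B2–B7, B6–B8
Every bag has size at most 2, so the width is 2 − 1 = 1 and tw(G) ≤ 1. Any graph with an edge has treewidth ≥ 1, and G has the edge 9–5. Therefore the treewidth is 1.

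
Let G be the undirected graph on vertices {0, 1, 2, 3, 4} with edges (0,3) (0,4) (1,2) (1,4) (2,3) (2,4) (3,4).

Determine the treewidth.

2

A width-2 tree decomposition is:
Bags: B1 = {2, 3, 4}  B2 = {1, 2, 4}  B3 = {0, 3, 4}
Tree: B1–B2, B1–B3
Each bag holds 3 vertices, so the decomposition has width 2, which upper-bounds the treewidth. On the other hand G contains the 3-clique {0, 3, 4}. A clique must lie in a single bag of any decomposition, so no decomposition can have width below 2. Hence tw(G) = 2 exactly.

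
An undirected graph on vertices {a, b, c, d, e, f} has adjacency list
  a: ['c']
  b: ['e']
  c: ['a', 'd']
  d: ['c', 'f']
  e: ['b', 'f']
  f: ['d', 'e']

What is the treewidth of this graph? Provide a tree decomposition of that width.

Treewidth 1.
Bags: B1 = {a, c}  B2 = {c, d}  B3 = {d, f}  B4 = {e, f}  B5 = {b, e}
Tree: B1–B2, B2–B3, B3–B4, B4–B5

Each bag holds 2 vertices, so the decomposition has width 1, which upper-bounds the treewidth. Any graph with an edge has treewidth ≥ 1, and G has the edge a–c. The upper and lower bounds meet at 1, so that is the treewidth.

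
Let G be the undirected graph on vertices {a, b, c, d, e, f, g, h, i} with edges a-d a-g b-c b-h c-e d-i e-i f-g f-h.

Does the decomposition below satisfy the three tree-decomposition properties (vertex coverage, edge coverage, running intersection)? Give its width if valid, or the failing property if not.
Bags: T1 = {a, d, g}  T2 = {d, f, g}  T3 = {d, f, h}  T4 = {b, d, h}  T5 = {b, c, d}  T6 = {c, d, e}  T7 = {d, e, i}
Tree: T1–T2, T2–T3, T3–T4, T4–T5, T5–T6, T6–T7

Yes; width 2.

Every vertex of G appears in some bag (union = {a, b, c, d, e, f, g, h, i}); every edge is covered by a bag; and for each vertex v the set of bags containing v is connected in the bag tree. The decomposition is therefore valid. The largest bag has 3 vertices, so the width is 2.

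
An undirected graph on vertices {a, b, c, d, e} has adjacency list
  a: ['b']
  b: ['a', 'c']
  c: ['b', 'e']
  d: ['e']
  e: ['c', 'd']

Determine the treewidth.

1

A width-1 tree decomposition is:
Bags: B1 = {d, e}  B2 = {c, e}  B3 = {b, c}  B4 = {a, b}
Tree: B1–B2, B2–B3, B3–B4
The largest bag has 2 vertices, giving width 1; this decomposition certifies tw(G) ≤ 1. Any graph with an edge has treewidth ≥ 1, and G has the edge d–e. Hence tw(G) = 1 exactly.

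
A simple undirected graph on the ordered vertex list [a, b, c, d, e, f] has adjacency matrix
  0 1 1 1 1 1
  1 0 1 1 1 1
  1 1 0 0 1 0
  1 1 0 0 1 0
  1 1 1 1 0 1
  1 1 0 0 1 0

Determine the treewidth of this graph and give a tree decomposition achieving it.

The largest bag has 4 vertices, giving width 3; this decomposition certifies tw(G) ≤ 3. Conversely, {a, b, d, e} is a clique of size 4, and the vertices of any clique must share a bag in every tree decomposition; so some bag has ≥ 4 vertices and tw(G) ≥ 3. Therefore the treewidth is 3.

Treewidth 3.
One optimal decomposition is:
Bags: B1 = {a, b, c, e}  B2 = {a, b, d, e}  B3 = {a, b, e, f}
Tree: B1–B2, B1–B3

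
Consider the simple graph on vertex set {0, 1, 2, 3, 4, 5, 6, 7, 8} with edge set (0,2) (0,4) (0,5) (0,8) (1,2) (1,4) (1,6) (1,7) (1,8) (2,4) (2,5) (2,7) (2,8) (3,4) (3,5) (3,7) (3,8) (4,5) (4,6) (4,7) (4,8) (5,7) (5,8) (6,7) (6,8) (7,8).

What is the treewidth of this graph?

4

A width-4 tree decomposition is:
Bags: B1 = {1, 2, 4, 7, 8}  B2 = {2, 4, 5, 7, 8}  B3 = {1, 4, 6, 7, 8}  B4 = {3, 4, 5, 7, 8}  B5 = {0, 2, 4, 5, 8}
Tree: B1–B2, B1–B3, B2–B4, B2–B5
Every bag has size at most 5, so the width is 5 − 1 = 4 and tw(G) ≤ 4. On the other hand G contains the 5-clique {0, 2, 4, 5, 8}. A clique must lie in a single bag of any decomposition, so no decomposition can have width below 4. The upper and lower bounds meet at 4, so that is the treewidth.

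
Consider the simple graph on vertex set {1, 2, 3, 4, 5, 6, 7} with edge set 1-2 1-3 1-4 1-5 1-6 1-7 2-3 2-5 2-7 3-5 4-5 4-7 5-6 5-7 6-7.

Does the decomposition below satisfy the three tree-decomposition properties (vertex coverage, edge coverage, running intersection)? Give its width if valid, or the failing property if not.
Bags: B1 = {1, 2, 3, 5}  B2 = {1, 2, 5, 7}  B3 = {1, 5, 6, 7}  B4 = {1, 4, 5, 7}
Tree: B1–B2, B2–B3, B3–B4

Yes; width 3.

Every vertex of G appears in some bag (union = {1, 2, 3, 4, 5, 6, 7}); every edge is covered by a bag; and for each vertex v the set of bags containing v is connected in the bag tree. The decomposition is therefore valid. The largest bag has 4 vertices, so the width is 3.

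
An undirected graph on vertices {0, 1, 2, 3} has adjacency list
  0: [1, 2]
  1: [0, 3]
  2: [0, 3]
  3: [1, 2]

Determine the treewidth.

A width-2 tree decomposition is:
Bags: B1 = {0, 1, 2}  B2 = {1, 2, 3}
Tree: B1–B2
Each bag holds 3 vertices, so the decomposition has width 2, which upper-bounds the treewidth. For the lower bound, G contains the cycle 2–0–1–3–2, so G is not a forest; only forests have treewidth ≤ 1, hence tw(G) ≥ 2. Hence tw(G) = 2 exactly.

2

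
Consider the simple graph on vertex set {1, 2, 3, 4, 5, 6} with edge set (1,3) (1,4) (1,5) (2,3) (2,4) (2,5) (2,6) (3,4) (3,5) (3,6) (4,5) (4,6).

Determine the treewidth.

A width-3 tree decomposition is:
Bags: B1 = {2, 3, 4, 6}  B2 = {2, 3, 4, 5}  B3 = {1, 3, 4, 5}
Tree: B1–B2, B2–B3
Each bag holds 4 vertices, so the decomposition has width 3, which upper-bounds the treewidth. For the lower bound, the 4 vertices {1, 3, 4, 5} are pairwise adjacent, and any tree decomposition puts a clique entirely inside one bag — forcing width ≥ 3. The upper and lower bounds meet at 3, so that is the treewidth.

3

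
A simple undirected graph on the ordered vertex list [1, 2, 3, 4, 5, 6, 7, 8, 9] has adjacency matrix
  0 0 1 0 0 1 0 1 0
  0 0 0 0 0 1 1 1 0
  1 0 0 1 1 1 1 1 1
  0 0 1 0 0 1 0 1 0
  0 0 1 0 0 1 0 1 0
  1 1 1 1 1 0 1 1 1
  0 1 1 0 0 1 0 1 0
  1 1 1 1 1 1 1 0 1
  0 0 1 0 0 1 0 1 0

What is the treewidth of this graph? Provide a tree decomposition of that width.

Treewidth 3.
One optimal decomposition is:
Bags: B1 = {3, 4, 6, 8}  B2 = {3, 6, 7, 8}  B3 = {2, 6, 7, 8}  B4 = {1, 3, 6, 8}  B5 = {3, 6, 8, 9}  B6 = {3, 5, 6, 8}
Tree: B1–B2, B2–B3, B1–B4, B1–B5, B4–B6

Each bag holds 4 vertices, so the decomposition has width 3, which upper-bounds the treewidth. For the lower bound, the 4 vertices {2, 6, 7, 8} are pairwise adjacent, and any tree decomposition puts a clique entirely inside one bag — forcing width ≥ 3. Combining the bounds, tw(G) = 3.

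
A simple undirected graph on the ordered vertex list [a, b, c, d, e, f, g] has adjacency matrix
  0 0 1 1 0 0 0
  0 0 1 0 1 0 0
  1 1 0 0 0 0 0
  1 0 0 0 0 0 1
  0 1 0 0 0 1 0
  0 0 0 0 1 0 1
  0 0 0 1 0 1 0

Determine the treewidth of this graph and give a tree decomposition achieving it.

Treewidth 2.
One such decomposition:
Bags: B1 = {e, f, g}  B2 = {b, e, g}  B3 = {b, c, g}  B4 = {a, c, g}  B5 = {a, d, g}
Tree: B1–B2, B2–B3, B3–B4, B4–B5

Each bag holds 3 vertices, so the decomposition has width 2, which upper-bounds the treewidth. Since g–f–e–b–c–a–d–g is a cycle in G, G is not acyclic. Forests are exactly the graphs of treewidth ≤ 1, so tw(G) ≥ 2. The upper and lower bounds meet at 2, so that is the treewidth.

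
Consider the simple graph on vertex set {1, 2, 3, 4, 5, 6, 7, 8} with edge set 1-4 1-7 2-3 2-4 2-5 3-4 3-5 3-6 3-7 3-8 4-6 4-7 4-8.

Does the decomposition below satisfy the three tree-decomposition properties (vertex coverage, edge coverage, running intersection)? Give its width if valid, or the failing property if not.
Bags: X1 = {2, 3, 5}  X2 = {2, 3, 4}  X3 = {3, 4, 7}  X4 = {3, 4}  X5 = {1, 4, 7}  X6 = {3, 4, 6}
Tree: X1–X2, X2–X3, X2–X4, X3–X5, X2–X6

A tree decomposition must satisfy three properties: every vertex lies in some bag; for every edge, both endpoints lie together in some bag; and for every vertex, the bags containing it form a connected subtree. Here vertex 8 appears in no bag, so the decomposition is invalid.

No — vertex 8 appears in no bag.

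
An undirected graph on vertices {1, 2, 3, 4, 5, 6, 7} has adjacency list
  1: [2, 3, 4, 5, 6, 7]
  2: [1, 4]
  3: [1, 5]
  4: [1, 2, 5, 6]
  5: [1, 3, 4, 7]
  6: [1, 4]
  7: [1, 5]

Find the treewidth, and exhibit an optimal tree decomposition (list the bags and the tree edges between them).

Every bag has size at most 3, so the width is 3 − 1 = 2 and tw(G) ≤ 2. Conversely, {1, 3, 5} is a clique of size 3, and the vertices of any clique must share a bag in every tree decomposition; so some bag has ≥ 3 vertices and tw(G) ≥ 2. Therefore the treewidth is 2.

Treewidth 2.
One optimal decomposition is:
Bags: B1 = {1, 4, 5}  B2 = {1, 4, 6}  B3 = {1, 2, 4}  B4 = {1, 5, 7}  B5 = {1, 3, 5}
Tree: B1–B2, B2–B3, B1–B4, B4–B5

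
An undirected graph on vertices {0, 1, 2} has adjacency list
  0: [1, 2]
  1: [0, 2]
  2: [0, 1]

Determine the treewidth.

2

A width-2 tree decomposition is:
Bags: B1 = {0, 1, 2}
Tree: (single bag)
With just one bag of size 3, the width is 3 − 1 = 2, so tw(G) ≤ 2. For the lower bound, the 3 vertices {0, 1, 2} are pairwise adjacent, and any tree decomposition puts a clique entirely inside one bag — forcing width ≥ 2. The upper and lower bounds meet at 2, so that is the treewidth.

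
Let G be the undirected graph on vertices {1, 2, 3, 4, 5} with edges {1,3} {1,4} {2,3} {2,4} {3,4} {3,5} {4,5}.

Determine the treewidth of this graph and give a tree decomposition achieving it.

Every bag has size at most 3, so the width is 3 − 1 = 2 and tw(G) ≤ 2. Conversely, {1, 3, 4} is a clique of size 3, and the vertices of any clique must share a bag in every tree decomposition; so some bag has ≥ 3 vertices and tw(G) ≥ 2. Therefore the treewidth is 2.

Treewidth 2.
One such decomposition:
Bags: B1 = {2, 3, 4}  B2 = {3, 4, 5}  B3 = {1, 3, 4}
Tree: B1–B2, B1–B3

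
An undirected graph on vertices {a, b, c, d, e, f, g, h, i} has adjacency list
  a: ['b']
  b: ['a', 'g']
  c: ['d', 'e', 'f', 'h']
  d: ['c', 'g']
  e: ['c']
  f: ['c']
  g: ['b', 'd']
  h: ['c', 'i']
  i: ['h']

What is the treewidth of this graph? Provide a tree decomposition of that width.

Each bag holds 2 vertices, so the decomposition has width 1, which upper-bounds the treewidth. Any graph with an edge has treewidth ≥ 1, and G has the edge d–c. The upper and lower bounds meet at 1, so that is the treewidth.

Treewidth 1.
Bags: B1 = {c, d}  B2 = {d, g}  B3 = {c, h}  B4 = {b, g}  B5 = {h, i}  B6 = {a, b}  B7 = {c, e}  B8 = {c, f}
Tree: B1–B2, B1–B3, B2–B4, B3–B5, B4–B6, B3–B7, B3–B8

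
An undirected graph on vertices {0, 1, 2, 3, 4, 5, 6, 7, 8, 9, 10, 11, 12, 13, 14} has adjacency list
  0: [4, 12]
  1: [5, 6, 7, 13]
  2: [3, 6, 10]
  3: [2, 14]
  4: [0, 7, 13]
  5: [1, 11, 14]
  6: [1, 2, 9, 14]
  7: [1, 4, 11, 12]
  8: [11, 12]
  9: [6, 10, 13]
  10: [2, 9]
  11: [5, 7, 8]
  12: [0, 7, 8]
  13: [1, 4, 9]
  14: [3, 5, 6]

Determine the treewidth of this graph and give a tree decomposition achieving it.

Every bag has size at most 4, so the width is 4 − 1 = 3 and tw(G) ≤ 3. For the lower bound: the 4 vertex sets {0,8,12}, {11}, {7}, {1,4,5,13} are disjoint, each induces a connected subgraph, and every pair is joined by at least one edge of G. Contracting each set to a single vertex therefore yields K_{4} as a minor, and since treewidth is minor-monotone, tw(G) ≥ tw(K_{4}) = 3. The upper and lower bounds meet at 3, so that is the treewidth.

Treewidth 3.
One optimal decomposition is:
Bags: B1 = {0, 8, 11, 12}  B2 = {0, 7, 11, 12}  B3 = {0, 4, 7, 11}  B4 = {4, 5, 7, 11}  B5 = {1, 4, 5, 7}  B6 = {1, 4, 5, 13}  B7 = {1, 5, 13, 14}  B8 = {1, 6, 13, 14}  B9 = {6, 9, 13, 14}  B10 = {3, 6, 9, 14}  B11 = {2, 3, 6, 9}  B12 = {2, 3, 9, 10}
Tree: B1–B2, B2–B3, B3–B4, B4–B5, B5–B6, B6–B7, B7–B8, B8–B9, B9–B10, B10–B11, B11–B12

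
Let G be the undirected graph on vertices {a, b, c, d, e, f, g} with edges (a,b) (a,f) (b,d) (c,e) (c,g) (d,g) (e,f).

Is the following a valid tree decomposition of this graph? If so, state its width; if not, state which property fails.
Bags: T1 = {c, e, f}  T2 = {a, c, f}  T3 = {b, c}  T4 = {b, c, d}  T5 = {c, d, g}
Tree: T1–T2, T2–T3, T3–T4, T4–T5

No — edge (a,b) lies in no bag.

A tree decomposition must satisfy three properties: every vertex lies in some bag; for every edge, both endpoints lie together in some bag; and for every vertex, the bags containing it form a connected subtree. Here edge (a,b) lies in no bag, so the decomposition is invalid.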